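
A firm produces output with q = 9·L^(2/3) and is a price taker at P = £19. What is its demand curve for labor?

L(w) = 1481544/w³

MP_L = (2/3)·9·L^(-1/3) = 6·L^(-1/3).
Setting P·MP_L = w: 114·L^(-1/3) = w.
Solving for L: L^(-1/3) = w/114, so L = (114/w)^(3).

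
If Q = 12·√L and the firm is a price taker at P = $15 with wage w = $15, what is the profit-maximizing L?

MP_L = (1/2)·12·L^(-1/2) = 6·L^(-1/2).
Profit maximization for a price taker requires P·MP_L = w: 15·6·L^(-1/2) = 15.
So L^(-1/2) = 1/6, which gives L = 36.

L* = 36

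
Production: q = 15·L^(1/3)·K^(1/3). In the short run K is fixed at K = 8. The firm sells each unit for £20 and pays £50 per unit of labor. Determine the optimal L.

L* = 8

With K = 8, MP_L = (1/3)·15·L^(-2/3)·8^(1/3) = 10·L^(-2/3).
Profit maximization for a price taker requires P·MP_L = w: 20·10·L^(-2/3) = 50.
So L^(-2/3) = 0.25, which gives L = 8.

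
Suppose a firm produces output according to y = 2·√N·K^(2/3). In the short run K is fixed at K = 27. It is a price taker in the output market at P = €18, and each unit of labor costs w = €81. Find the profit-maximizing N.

N* = 4

With K = 27, MP_N = (1/2)·2·N^(-1/2)·27^(2/3) = 9·N^(-1/2).
Profit maximization for a price taker requires P·MP_N = w: 18·9·N^(-1/2) = 81.
So N^(-1/2) = 0.5, which gives N = 4.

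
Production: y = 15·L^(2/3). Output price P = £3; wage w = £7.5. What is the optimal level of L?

MP_L = (2/3)·15·L^(-1/3) = 10·L^(-1/3).
Profit maximization for a price taker requires P·MP_L = w: 3·10·L^(-1/3) = 7.5.
So L^(-1/3) = 0.25, which gives L = 64.

L* = 64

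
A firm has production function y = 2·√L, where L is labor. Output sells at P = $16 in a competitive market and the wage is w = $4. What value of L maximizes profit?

MP_L = (1/2)·2·L^(-1/2) = L^(-1/2).
Profit maximization for a price taker requires P·MP_L = w: 16·L^(-1/2) = 4.
So L^(-1/2) = 0.25, which gives L = 16.

L* = 16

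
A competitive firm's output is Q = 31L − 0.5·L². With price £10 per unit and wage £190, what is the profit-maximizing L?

The marginal product of L is MP_L = 31 − L.
A price-taking firm hires until the value of the marginal product equals the wage: P·MP_L = w, so 10·(31 − L) = 190.
Then 31 − L = 19, giving L = 12.

L* = 12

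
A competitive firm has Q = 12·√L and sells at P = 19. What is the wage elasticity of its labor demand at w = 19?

ε = -2

MP_L = (1/2)·12·L^(-1/2), so P·MP_L = w gives 114·L^(-1/2) = w.
Solving, L(w) = (114/w)^(2). This is a constant-elasticity form: L ∝ w^(−2), so ε = −2.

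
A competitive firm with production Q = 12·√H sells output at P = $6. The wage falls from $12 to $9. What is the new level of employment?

H* = 16

From P·MP_H = w with MP_H = 6·H^(-1/2), the labor demand is H(w) = (36/w)^(2).
At w = 12: H = 9. At w = 9: H = 16.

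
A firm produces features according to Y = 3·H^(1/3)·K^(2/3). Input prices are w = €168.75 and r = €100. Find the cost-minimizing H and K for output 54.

H* = 8, K* = 27

Cost minimization requires the marginal rate of technical substitution to equal the input-price ratio: MP_H/MP_K = w/r.
Here MP_H/MP_K = (1/3)·(K/H)/(2/3) = 0.5·(K/H). Setting this equal to 168.75/100 = 1.6875 gives K = 3.375H.
Substituting into Y = 54: 3·H^(1/3)·(3.375H)^(2/3) = 54.
Solving, H = 8 and K = 27.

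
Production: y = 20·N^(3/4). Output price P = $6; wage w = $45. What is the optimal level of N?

N* = 16

MP_N = (3/4)·20·N^(-1/4) = 15·N^(-1/4).
Profit maximization for a price taker requires P·MP_N = w: 6·15·N^(-1/4) = 45.
So N^(-1/4) = 0.5, which gives N = 16.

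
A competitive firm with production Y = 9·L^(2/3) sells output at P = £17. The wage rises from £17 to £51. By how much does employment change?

From P·MP_L = w with MP_L = 6·L^(-1/3), the labor demand is L(w) = (102/w)^(3).
At w = 17: L = 216. At w = 51: L = 8.
ΔL = 8 − 216 = -208.

ΔL = -208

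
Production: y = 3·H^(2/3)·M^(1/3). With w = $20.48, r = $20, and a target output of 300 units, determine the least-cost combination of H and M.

H* = 125, M* = 64

Cost minimization requires the marginal rate of technical substitution to equal the input-price ratio: MP_H/MP_M = w/r.
Here MP_H/MP_M = (2/3)·(M/H)/(1/3) = 2·(M/H). Setting this equal to 20.48/20 = 1.024 gives M = 0.512H.
Substituting into y = 300: 3·H^(2/3)·(0.512H)^(1/3) = 300.
Solving, H = 125 and M = 64.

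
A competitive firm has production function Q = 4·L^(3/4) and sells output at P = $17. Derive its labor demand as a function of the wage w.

MP_L = (3/4)·4·L^(-1/4) = 3·L^(-1/4).
Setting P·MP_L = w: 51·L^(-1/4) = w.
Solving for L: L^(-1/4) = w/51, so L = (51/w)^(4).

L(w) = 6765201/w^(4)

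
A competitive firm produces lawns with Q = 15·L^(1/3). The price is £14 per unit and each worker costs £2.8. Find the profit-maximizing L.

MP_L = (1/3)·15·L^(-2/3) = 5·L^(-2/3).
Profit maximization for a price taker requires P·MP_L = w: 14·5·L^(-2/3) = 2.8.
So L^(-2/3) = 0.04, which gives L = 125.

L* = 125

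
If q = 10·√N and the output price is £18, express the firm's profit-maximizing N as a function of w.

N(w) = 8100/w²

MP_N = (1/2)·10·N^(-1/2) = 5·N^(-1/2).
Setting P·MP_N = w: 90·N^(-1/2) = w.
Solving for N: N^(-1/2) = w/90, so N = (90/w)^(2).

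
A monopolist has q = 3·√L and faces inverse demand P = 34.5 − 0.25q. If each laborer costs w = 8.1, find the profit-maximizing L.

Marginal revenue from the inverse demand is MR = 34.5 − 0.5q.
The marginal product is MP_L = 1.5·L^(-1/2).
A monopolist hires until marginal revenue product equals the wage: MR·MP_L = w.
At L, q = 3·√L. Substituting and solving: (34.5 − 1.5·√L)·1.5·L^(-1/2) = 8.1 gives L = 25.

L* = 25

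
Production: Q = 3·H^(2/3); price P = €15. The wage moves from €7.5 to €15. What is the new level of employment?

From P·MP_H = w with MP_H = 2·H^(-1/3), the labor demand is H(w) = (30/w)^(3).
At w = 7.5: H = 64. At w = 15: H = 8.

H* = 8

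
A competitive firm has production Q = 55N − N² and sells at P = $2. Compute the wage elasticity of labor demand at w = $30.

From P·MP_N = w with MP_N = 55 − 2N, labor demand is N(w) = (55 − w/2)/2.
dN/dw = −1/(4) = -0.25.
At w = 30, N = 20, so ε = (dN/dw)·(w/N) = (-0.25)·(30/20) = -0.375.

ε = -0.375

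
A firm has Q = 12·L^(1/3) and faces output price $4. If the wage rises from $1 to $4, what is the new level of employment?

L* = 8

From P·MP_L = w with MP_L = 4·L^(-2/3), the labor demand is L(w) = (16/w)^(3/2).
At w = 1: L = 64. At w = 4: L = 8.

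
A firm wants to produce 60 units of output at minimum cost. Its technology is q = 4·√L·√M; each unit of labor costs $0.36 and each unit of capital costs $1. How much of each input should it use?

L* = 25, M* = 9

Cost minimization requires the marginal rate of technical substitution to equal the input-price ratio: MP_L/MP_M = w/r.
Here MP_L/MP_M = (1/2)·(M/L)/(1/2) = (M/L). Setting this equal to 0.36/1 = 0.36 gives M = 0.36L.
Substituting into q = 60: 4·L^(1/2)·(0.36L)^(1/2) = 60.
Solving, L = 25 and M = 9.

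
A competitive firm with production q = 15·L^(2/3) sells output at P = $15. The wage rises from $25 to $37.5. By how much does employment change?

From P·MP_L = w with MP_L = 10·L^(-1/3), the labor demand is L(w) = (150/w)^(3).
At w = 25: L = 216. At w = 37.5: L = 64.
ΔL = 64 − 216 = -152.

ΔL = -152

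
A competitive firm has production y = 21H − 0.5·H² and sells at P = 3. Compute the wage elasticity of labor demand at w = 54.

ε = -6

From P·MP_H = w with MP_H = 21 − H, labor demand is H(w) = 21 − w/3.
dH/dw = −1/(3) = -1/3.
At w = 54, H = 3, so ε = (dH/dw)·(w/H) = (-1/3)·(54/3) = -6.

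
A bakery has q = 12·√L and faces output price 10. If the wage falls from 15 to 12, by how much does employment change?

ΔL = 9

From P·MP_L = w with MP_L = 6·L^(-1/2), the labor demand is L(w) = (60/w)^(2).
At w = 15: L = 16. At w = 12: L = 25.
ΔL = 25 − 16 = 9.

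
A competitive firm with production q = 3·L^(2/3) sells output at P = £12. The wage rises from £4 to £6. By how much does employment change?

From P·MP_L = w with MP_L = 2·L^(-1/3), the labor demand is L(w) = (24/w)^(3).
At w = 4: L = 216. At w = 6: L = 64.
ΔL = 64 − 216 = -152.

ΔL = -152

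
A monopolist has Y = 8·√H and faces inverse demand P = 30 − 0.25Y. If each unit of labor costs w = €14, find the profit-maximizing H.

Marginal revenue from the inverse demand is MR = 30 − 0.5Y.
The marginal product is MP_H = 4·H^(-1/2).
A monopolist hires until marginal revenue product equals the wage: MR·MP_H = w.
At H, Y = 8·√H. Substituting and solving: (30 − 4·√H)·4·H^(-1/2) = 14 gives H = 16.

H* = 16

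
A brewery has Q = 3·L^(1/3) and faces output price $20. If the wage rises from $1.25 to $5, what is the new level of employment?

From P·MP_L = w with MP_L = L^(-2/3), the labor demand is L(w) = (20/w)^(3/2).
At w = 1.25: L = 64. At w = 5: L = 8.

L* = 8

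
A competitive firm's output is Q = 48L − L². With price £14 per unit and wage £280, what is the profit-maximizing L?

The marginal product of L is MP_L = 48 − 2L.
A price-taking firm hires until the value of the marginal product equals the wage: P·MP_L = w, so 14·(48 − 2L) = 280.
Then 48 − 2L = 20, giving L = 14.

L* = 14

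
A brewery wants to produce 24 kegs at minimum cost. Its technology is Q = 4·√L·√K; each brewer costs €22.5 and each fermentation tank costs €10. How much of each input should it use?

Cost minimization requires the marginal rate of technical substitution to equal the input-price ratio: MP_L/MP_K = w/r.
Here MP_L/MP_K = (1/2)·(K/L)/(1/2) = (K/L). Setting this equal to 22.5/10 = 2.25 gives K = 2.25L.
Substituting into Q = 24: 4·L^(1/2)·(2.25L)^(1/2) = 24.
Solving, L = 4 and K = 9.

L* = 4, K* = 9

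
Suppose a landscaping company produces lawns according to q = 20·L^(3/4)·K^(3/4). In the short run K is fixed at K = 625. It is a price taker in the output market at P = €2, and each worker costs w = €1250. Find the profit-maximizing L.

L* = 81

With K = 625, MP_L = (3/4)·20·L^(-1/4)·625^(3/4) = 1875·L^(-1/4).
Profit maximization for a price taker requires P·MP_L = w: 2·1875·L^(-1/4) = 1250.
So L^(-1/4) = 1/3, which gives L = 81.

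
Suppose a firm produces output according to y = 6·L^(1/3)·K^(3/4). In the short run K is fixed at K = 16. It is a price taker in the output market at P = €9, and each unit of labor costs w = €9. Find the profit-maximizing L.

With K = 16, MP_L = (1/3)·6·L^(-2/3)·16^(3/4) = 16·L^(-2/3).
Profit maximization for a price taker requires P·MP_L = w: 9·16·L^(-2/3) = 9.
So L^(-2/3) = 0.0625, which gives L = 64.

L* = 64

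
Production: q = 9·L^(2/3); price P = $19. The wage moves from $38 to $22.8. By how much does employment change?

From P·MP_L = w with MP_L = 6·L^(-1/3), the labor demand is L(w) = (114/w)^(3).
At w = 38: L = 27. At w = 22.8: L = 125.
ΔL = 125 − 27 = 98.

ΔL = 98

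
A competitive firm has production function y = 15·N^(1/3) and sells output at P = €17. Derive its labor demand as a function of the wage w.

MP_N = (1/3)·15·N^(-2/3) = 5·N^(-2/3).
Setting P·MP_N = w: 85·N^(-2/3) = w.
Solving for N: N^(-2/3) = w/85, so N = (85/w)^(3/2).

N(w) = (85/w)^(3/2)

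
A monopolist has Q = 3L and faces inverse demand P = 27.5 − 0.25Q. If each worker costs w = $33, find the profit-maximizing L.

Marginal revenue from the inverse demand is MR = 27.5 − 0.5Q.
The marginal product is MP_L = 3.
A monopolist hires until marginal revenue product equals the wage: MR·MP_L = w.
(27.5 − 1.5L)·3 = 33, so L = 11.

L* = 11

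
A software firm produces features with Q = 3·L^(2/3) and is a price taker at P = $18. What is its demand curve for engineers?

L(w) = 46656/w³

MP_L = (2/3)·3·L^(-1/3) = 2·L^(-1/3).
Setting P·MP_L = w: 36·L^(-1/3) = w.
Solving for L: L^(-1/3) = w/36, so L = (36/w)^(3).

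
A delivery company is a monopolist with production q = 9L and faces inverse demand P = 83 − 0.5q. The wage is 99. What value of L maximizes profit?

L* = 8

Marginal revenue from the inverse demand is MR = 83 − q.
The marginal product is MP_L = 9.
A monopolist hires until marginal revenue product equals the wage: MR·MP_L = w.
(83 − 9L)·9 = 99, so L = 8.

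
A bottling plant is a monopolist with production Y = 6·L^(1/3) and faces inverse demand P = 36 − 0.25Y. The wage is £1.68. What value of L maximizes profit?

L* = 125

Marginal revenue from the inverse demand is MR = 36 − 0.5Y.
The marginal product is MP_L = 2·L^(-2/3).
A monopolist hires until marginal revenue product equals the wage: MR·MP_L = w.
At L, Y = 6·L^(1/3). Substituting and solving: (36 − 3·L^(1/3))·2·L^(-2/3) = 1.68 gives L = 125.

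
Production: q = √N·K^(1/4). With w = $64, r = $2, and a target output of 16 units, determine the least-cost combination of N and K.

N* = 16, K* = 256

Cost minimization requires the marginal rate of technical substitution to equal the input-price ratio: MP_N/MP_K = w/r.
Here MP_N/MP_K = (1/2)·(K/N)/(1/4) = 2·(K/N). Setting this equal to 64/2 = 32 gives K = 16N.
Substituting into q = 16: N^(1/2)·(16N)^(1/4) = 16.
Solving, N = 16 and K = 256.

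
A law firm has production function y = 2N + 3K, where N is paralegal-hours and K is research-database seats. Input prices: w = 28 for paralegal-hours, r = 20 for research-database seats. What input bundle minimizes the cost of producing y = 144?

N* = 0, K* = 48

The inputs are perfect substitutes, so the firm uses whichever has the lower cost per unit of output.
Cost per unit of output via N is w/2 = 14; via K it is r/3 = 20/3. K is cheaper.
Producing y = 144 with K alone: N = 0, K = 48.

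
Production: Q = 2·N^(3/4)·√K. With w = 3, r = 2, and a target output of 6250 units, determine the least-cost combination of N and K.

N* = 625, K* = 625

Cost minimization requires the marginal rate of technical substitution to equal the input-price ratio: MP_N/MP_K = w/r.
Here MP_N/MP_K = (3/4)·(K/N)/(1/2) = 1.5·(K/N). Setting this equal to 3/2 = 1.5 gives K = N.
Substituting into Q = 6250: 2·N^(3/4)·(N)^(1/2) = 6250.
Solving, N = 625 and K = 625.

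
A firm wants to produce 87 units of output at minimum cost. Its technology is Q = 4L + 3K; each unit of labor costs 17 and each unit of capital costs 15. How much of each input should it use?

The inputs are perfect substitutes, so the firm uses whichever has the lower cost per unit of output.
Cost per unit of output via L is w/4 = 4.25; via K it is r/3 = 5. L is cheaper.
Producing Q = 87 with L alone: L = 21.75, K = 0.

L* = 21.75, K* = 0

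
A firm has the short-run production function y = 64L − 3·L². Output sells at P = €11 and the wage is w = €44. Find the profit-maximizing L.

L* = 10

The marginal product of L is MP_L = 64 − 6L.
A price-taking firm hires until the value of the marginal product equals the wage: P·MP_L = w, so 11·(64 − 6L) = 44.
Then 64 − 6L = 4, giving L = 10.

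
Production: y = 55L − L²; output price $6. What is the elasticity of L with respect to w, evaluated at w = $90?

ε = -0.375

From P·MP_L = w with MP_L = 55 − 2L, labor demand is L(w) = (55 − w/6)/2.
dL/dw = −1/(12) = -1/12.
At w = 90, L = 20, so ε = (dL/dw)·(w/L) = (-1/12)·(90/20) = -0.375.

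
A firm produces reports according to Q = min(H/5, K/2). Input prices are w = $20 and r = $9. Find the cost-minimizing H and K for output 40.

With a fixed-proportions technology, the cost-minimizing bundle uses no slack in either input: H/5 = K/2 = Q.
So H = 5·40 = 200 and K = 2·40 = 80.

H* = 200, K* = 80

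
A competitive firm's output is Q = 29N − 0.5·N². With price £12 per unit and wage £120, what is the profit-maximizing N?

The marginal product of N is MP_N = 29 − N.
A price-taking firm hires until the value of the marginal product equals the wage: P·MP_N = w, so 12·(29 − N) = 120.
Then 29 − N = 10, giving N = 19.

N* = 19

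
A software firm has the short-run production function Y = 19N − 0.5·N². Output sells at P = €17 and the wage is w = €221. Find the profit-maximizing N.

The marginal product of N is MP_N = 19 − N.
A price-taking firm hires until the value of the marginal product equals the wage: P·MP_N = w, so 17·(19 − N) = 221.
Then 19 − N = 13, giving N = 6.

N* = 6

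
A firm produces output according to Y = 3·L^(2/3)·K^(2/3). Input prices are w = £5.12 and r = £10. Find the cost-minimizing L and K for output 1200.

Cost minimization requires the marginal rate of technical substitution to equal the input-price ratio: MP_L/MP_K = w/r.
Here MP_L/MP_K = (2/3)·(K/L)/(2/3) = (K/L). Setting this equal to 5.12/10 = 0.512 gives K = 0.512L.
Substituting into Y = 1200: 3·L^(2/3)·(0.512L)^(2/3) = 1200.
Solving, L = 125 and K = 64.

L* = 125, K* = 64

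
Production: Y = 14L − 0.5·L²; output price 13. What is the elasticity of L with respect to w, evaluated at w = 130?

From P·MP_L = w with MP_L = 14 − L, labor demand is L(w) = 14 − w/13.
dL/dw = −1/(13) = -1/13.
At w = 130, L = 4, so ε = (dL/dw)·(w/L) = (-1/13)·(130/4) = -2.5.

ε = -2.5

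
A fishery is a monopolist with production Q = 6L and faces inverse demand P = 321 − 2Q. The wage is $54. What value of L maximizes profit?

Marginal revenue from the inverse demand is MR = 321 − 4Q.
The marginal product is MP_L = 6.
A monopolist hires until marginal revenue product equals the wage: MR·MP_L = w.
(321 − 24L)·6 = 54, so L = 13.

L* = 13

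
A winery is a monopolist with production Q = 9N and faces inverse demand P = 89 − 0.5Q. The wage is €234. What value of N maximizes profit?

Marginal revenue from the inverse demand is MR = 89 − Q.
The marginal product is MP_N = 9.
A monopolist hires until marginal revenue product equals the wage: MR·MP_N = w.
(89 − 9N)·9 = 234, so N = 7.

N* = 7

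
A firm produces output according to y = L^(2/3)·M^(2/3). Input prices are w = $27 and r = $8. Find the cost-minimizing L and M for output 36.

L* = 8, M* = 27

Cost minimization requires the marginal rate of technical substitution to equal the input-price ratio: MP_L/MP_M = w/r.
Here MP_L/MP_M = (2/3)·(M/L)/(2/3) = (M/L). Setting this equal to 27/8 = 3.375 gives M = 3.375L.
Substituting into y = 36: L^(2/3)·(3.375L)^(2/3) = 36.
Solving, L = 8 and M = 27.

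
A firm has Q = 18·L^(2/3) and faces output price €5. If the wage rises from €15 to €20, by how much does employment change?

ΔL = -37

From P·MP_L = w with MP_L = 12·L^(-1/3), the labor demand is L(w) = (60/w)^(3).
At w = 15: L = 64. At w = 20: L = 27.
ΔL = 27 − 64 = -37.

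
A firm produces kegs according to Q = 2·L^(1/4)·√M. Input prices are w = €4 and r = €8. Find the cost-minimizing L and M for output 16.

L* = 16, M* = 16

Cost minimization requires the marginal rate of technical substitution to equal the input-price ratio: MP_L/MP_M = w/r.
Here MP_L/MP_M = (1/4)·(M/L)/(1/2) = 0.5·(M/L). Setting this equal to 4/8 = 0.5 gives M = L.
Substituting into Q = 16: 2·L^(1/4)·(L)^(1/2) = 16.
Solving, L = 16 and M = 16.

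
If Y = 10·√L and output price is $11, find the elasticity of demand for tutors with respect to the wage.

ε = -2

MP_L = (1/2)·10·L^(-1/2), so P·MP_L = w gives 55·L^(-1/2) = w.
Solving, L(w) = (55/w)^(2). This is a constant-elasticity form: L ∝ w^(−2), so ε = −2.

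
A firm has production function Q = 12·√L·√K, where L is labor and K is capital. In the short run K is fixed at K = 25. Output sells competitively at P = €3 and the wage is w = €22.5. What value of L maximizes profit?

With K = 25, MP_L = (1/2)·12·L^(-1/2)·25^(1/2) = 30·L^(-1/2).
Profit maximization for a price taker requires P·MP_L = w: 3·30·L^(-1/2) = 22.5.
So L^(-1/2) = 0.25, which gives L = 16.

L* = 16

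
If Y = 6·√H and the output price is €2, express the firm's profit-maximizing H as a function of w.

H(w) = 36/w²

MP_H = (1/2)·6·H^(-1/2) = 3·H^(-1/2).
Setting P·MP_H = w: 6·H^(-1/2) = w.
Solving for H: H^(-1/2) = w/6, so H = (6/w)^(2).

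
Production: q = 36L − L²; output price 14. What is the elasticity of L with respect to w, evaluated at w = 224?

ε = -0.8

From P·MP_L = w with MP_L = 36 − 2L, labor demand is L(w) = (36 − w/14)/2.
dL/dw = −1/(28) = -1/28.
At w = 224, L = 10, so ε = (dL/dw)·(w/L) = (-1/28)·(224/10) = -0.8.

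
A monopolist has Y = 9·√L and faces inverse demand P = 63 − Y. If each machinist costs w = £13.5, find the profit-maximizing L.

L* = 9

Marginal revenue from the inverse demand is MR = 63 − 2Y.
The marginal product is MP_L = 4.5·L^(-1/2).
A monopolist hires until marginal revenue product equals the wage: MR·MP_L = w.
At L, Y = 9·√L. Substituting and solving: (63 − 18·√L)·4.5·L^(-1/2) = 13.5 gives L = 9.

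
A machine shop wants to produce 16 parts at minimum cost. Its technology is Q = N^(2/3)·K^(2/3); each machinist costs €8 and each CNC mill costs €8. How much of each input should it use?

Cost minimization requires the marginal rate of technical substitution to equal the input-price ratio: MP_N/MP_K = w/r.
Here MP_N/MP_K = (2/3)·(K/N)/(2/3) = (K/N). Setting this equal to 8/8 = 1 gives K = N.
Substituting into Q = 16: N^(2/3)·(N)^(2/3) = 16.
Solving, N = 8 and K = 8.

N* = 8, K* = 8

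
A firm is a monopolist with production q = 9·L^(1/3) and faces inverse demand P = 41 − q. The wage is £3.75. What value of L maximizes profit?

L* = 8

Marginal revenue from the inverse demand is MR = 41 − 2q.
The marginal product is MP_L = 3·L^(-2/3).
A monopolist hires until marginal revenue product equals the wage: MR·MP_L = w.
At L, q = 9·L^(1/3). Substituting and solving: (41 − 18·L^(1/3))·3·L^(-2/3) = 3.75 gives L = 8.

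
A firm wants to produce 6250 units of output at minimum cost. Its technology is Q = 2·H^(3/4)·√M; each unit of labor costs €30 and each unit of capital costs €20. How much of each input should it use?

Cost minimization requires the marginal rate of technical substitution to equal the input-price ratio: MP_H/MP_M = w/r.
Here MP_H/MP_M = (3/4)·(M/H)/(1/2) = 1.5·(M/H). Setting this equal to 30/20 = 1.5 gives M = H.
Substituting into Q = 6250: 2·H^(3/4)·(H)^(1/2) = 6250.
Solving, H = 625 and M = 625.

H* = 625, M* = 625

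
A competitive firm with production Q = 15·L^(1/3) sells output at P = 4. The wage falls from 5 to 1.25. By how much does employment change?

From P·MP_L = w with MP_L = 5·L^(-2/3), the labor demand is L(w) = (20/w)^(3/2).
At w = 5: L = 8. At w = 1.25: L = 64.
ΔL = 64 − 8 = 56.

ΔL = 56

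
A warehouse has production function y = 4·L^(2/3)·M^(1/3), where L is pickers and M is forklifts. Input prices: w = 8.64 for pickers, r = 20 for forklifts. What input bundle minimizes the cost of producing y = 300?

Cost minimization requires the marginal rate of technical substitution to equal the input-price ratio: MP_L/MP_M = w/r.
Here MP_L/MP_M = (2/3)·(M/L)/(1/3) = 2·(M/L). Setting this equal to 8.64/20 = 0.432 gives M = 0.216L.
Substituting into y = 300: 4·L^(2/3)·(0.216L)^(1/3) = 300.
Solving, L = 125 and M = 27.

L* = 125, M* = 27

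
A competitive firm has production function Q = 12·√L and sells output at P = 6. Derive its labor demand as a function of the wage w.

MP_L = (1/2)·12·L^(-1/2) = 6·L^(-1/2).
Setting P·MP_L = w: 36·L^(-1/2) = w.
Solving for L: L^(-1/2) = w/36, so L = (36/w)^(2).

L(w) = 1296/w²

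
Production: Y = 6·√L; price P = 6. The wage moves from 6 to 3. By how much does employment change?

From P·MP_L = w with MP_L = 3·L^(-1/2), the labor demand is L(w) = (18/w)^(2).
At w = 6: L = 9. At w = 3: L = 36.
ΔL = 36 − 9 = 27.

ΔL = 27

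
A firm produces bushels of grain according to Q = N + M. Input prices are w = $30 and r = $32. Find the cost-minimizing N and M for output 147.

The inputs are perfect substitutes, so the firm uses whichever has the lower cost per unit of output.
Cost per unit of output via N is 30; via M it is 32. N is cheaper.
Producing Q = 147 with N alone: N = 147, M = 0.

N* = 147, M* = 0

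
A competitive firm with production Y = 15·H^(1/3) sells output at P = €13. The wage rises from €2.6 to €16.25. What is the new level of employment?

H* = 8

From P·MP_H = w with MP_H = 5·H^(-2/3), the labor demand is H(w) = (65/w)^(3/2).
At w = 2.6: H = 125. At w = 16.25: H = 8.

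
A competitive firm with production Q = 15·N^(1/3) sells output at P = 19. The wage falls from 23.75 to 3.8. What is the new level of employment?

From P·MP_N = w with MP_N = 5·N^(-2/3), the labor demand is N(w) = (95/w)^(3/2).
At w = 23.75: N = 8. At w = 3.8: N = 125.

N* = 125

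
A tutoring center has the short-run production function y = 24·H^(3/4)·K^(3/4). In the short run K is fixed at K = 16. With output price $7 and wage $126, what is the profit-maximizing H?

With K = 16, MP_H = (3/4)·24·H^(-1/4)·16^(3/4) = 144·H^(-1/4).
Profit maximization for a price taker requires P·MP_H = w: 7·144·H^(-1/4) = 126.
So H^(-1/4) = 0.125, which gives H = 4096.

H* = 4096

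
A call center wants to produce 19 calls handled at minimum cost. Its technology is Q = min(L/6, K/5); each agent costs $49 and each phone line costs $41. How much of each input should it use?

With a fixed-proportions technology, the cost-minimizing bundle uses no slack in either input: L/6 = K/5 = Q.
So L = 6·19 = 114 and K = 5·19 = 95.

L* = 114, K* = 95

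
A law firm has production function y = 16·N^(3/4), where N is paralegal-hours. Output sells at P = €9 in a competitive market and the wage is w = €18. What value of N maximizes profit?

MP_N = (3/4)·16·N^(-1/4) = 12·N^(-1/4).
Profit maximization for a price taker requires P·MP_N = w: 9·12·N^(-1/4) = 18.
So N^(-1/4) = 1/6, which gives N = 1296.

N* = 1296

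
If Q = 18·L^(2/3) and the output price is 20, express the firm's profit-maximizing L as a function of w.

MP_L = (2/3)·18·L^(-1/3) = 12·L^(-1/3).
Setting P·MP_L = w: 240·L^(-1/3) = w.
Solving for L: L^(-1/3) = w/240, so L = (240/w)^(3).

L(w) = (240/w)^(3)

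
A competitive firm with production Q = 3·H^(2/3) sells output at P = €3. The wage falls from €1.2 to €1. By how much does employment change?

From P·MP_H = w with MP_H = 2·H^(-1/3), the labor demand is H(w) = (6/w)^(3).
At w = 1.2: H = 125. At w = 1: H = 216.
ΔH = 216 − 125 = 91.

ΔH = 91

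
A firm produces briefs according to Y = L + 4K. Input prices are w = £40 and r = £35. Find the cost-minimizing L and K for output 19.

L* = 0, K* = 4.75

The inputs are perfect substitutes, so the firm uses whichever has the lower cost per unit of output.
Cost per unit of output via L is 40; via K it is 8.75. K is cheaper.
Producing Y = 19 with K alone: L = 0, K = 4.75.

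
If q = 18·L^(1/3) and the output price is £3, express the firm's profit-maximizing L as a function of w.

L(w) = (18/w)^(3/2)

MP_L = (1/3)·18·L^(-2/3) = 6·L^(-2/3).
Setting P·MP_L = w: 18·L^(-2/3) = w.
Solving for L: L^(-2/3) = w/18, so L = (18/w)^(3/2).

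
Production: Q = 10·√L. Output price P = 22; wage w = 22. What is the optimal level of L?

L* = 25

MP_L = (1/2)·10·L^(-1/2) = 5·L^(-1/2).
Profit maximization for a price taker requires P·MP_L = w: 22·5·L^(-1/2) = 22.
So L^(-1/2) = 0.2, which gives L = 25.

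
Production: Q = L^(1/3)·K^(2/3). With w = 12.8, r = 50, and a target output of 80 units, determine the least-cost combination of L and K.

L* = 125, K* = 64

Cost minimization requires the marginal rate of technical substitution to equal the input-price ratio: MP_L/MP_K = w/r.
Here MP_L/MP_K = (1/3)·(K/L)/(2/3) = 0.5·(K/L). Setting this equal to 12.8/50 = 0.256 gives K = 0.512L.
Substituting into Q = 80: L^(1/3)·(0.512L)^(2/3) = 80.
Solving, L = 125 and K = 64.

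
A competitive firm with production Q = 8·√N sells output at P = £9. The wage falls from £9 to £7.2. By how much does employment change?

ΔN = 9

From P·MP_N = w with MP_N = 4·N^(-1/2), the labor demand is N(w) = (36/w)^(2).
At w = 9: N = 16. At w = 7.2: N = 25.
ΔN = 25 − 16 = 9.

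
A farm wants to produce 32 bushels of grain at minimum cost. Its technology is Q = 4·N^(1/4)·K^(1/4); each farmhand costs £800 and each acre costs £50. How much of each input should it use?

N* = 16, K* = 256

Cost minimization requires the marginal rate of technical substitution to equal the input-price ratio: MP_N/MP_K = w/r.
Here MP_N/MP_K = (1/4)·(K/N)/(1/4) = (K/N). Setting this equal to 800/50 = 16 gives K = 16N.
Substituting into Q = 32: 4·N^(1/4)·(16N)^(1/4) = 32.
Solving, N = 16 and K = 256.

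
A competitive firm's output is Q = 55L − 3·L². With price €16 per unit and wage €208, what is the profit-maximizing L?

The marginal product of L is MP_L = 55 − 6L.
A price-taking firm hires until the value of the marginal product equals the wage: P·MP_L = w, so 16·(55 − 6L) = 208.
Then 55 − 6L = 13, giving L = 7.

L* = 7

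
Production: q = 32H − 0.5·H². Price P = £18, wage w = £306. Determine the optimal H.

The marginal product of H is MP_H = 32 − H.
A price-taking firm hires until the value of the marginal product equals the wage: P·MP_H = w, so 18·(32 − H) = 306.
Then 32 − H = 17, giving H = 15.

H* = 15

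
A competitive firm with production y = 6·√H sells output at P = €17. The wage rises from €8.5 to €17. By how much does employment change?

From P·MP_H = w with MP_H = 3·H^(-1/2), the labor demand is H(w) = (51/w)^(2).
At w = 8.5: H = 36. At w = 17: H = 9.
ΔH = 9 − 36 = -27.

ΔH = -27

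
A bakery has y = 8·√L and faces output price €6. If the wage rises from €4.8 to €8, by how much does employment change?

From P·MP_L = w with MP_L = 4·L^(-1/2), the labor demand is L(w) = (24/w)^(2).
At w = 4.8: L = 25. At w = 8: L = 9.
ΔL = 9 − 25 = -16.

ΔL = -16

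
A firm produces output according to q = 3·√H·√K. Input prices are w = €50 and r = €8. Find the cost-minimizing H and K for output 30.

Cost minimization requires the marginal rate of technical substitution to equal the input-price ratio: MP_H/MP_K = w/r.
Here MP_H/MP_K = (1/2)·(K/H)/(1/2) = (K/H). Setting this equal to 50/8 = 6.25 gives K = 6.25H.
Substituting into q = 30: 3·H^(1/2)·(6.25H)^(1/2) = 30.
Solving, H = 4 and K = 25.

H* = 4, K* = 25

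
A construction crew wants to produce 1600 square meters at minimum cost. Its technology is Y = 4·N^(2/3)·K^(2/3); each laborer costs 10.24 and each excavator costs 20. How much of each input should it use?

N* = 125, K* = 64

Cost minimization requires the marginal rate of technical substitution to equal the input-price ratio: MP_N/MP_K = w/r.
Here MP_N/MP_K = (2/3)·(K/N)/(2/3) = (K/N). Setting this equal to 10.24/20 = 0.512 gives K = 0.512N.
Substituting into Y = 1600: 4·N^(2/3)·(0.512N)^(2/3) = 1600.
Solving, N = 125 and K = 64.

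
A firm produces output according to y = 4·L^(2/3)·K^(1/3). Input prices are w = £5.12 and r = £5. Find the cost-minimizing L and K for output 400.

Cost minimization requires the marginal rate of technical substitution to equal the input-price ratio: MP_L/MP_K = w/r.
Here MP_L/MP_K = (2/3)·(K/L)/(1/3) = 2·(K/L). Setting this equal to 5.12/5 = 1.024 gives K = 0.512L.
Substituting into y = 400: 4·L^(2/3)·(0.512L)^(1/3) = 400.
Solving, L = 125 and K = 64.

L* = 125, K* = 64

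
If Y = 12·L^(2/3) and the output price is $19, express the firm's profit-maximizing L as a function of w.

L(w) = 3511808/w³

MP_L = (2/3)·12·L^(-1/3) = 8·L^(-1/3).
Setting P·MP_L = w: 152·L^(-1/3) = w.
Solving for L: L^(-1/3) = w/152, so L = (152/w)^(3).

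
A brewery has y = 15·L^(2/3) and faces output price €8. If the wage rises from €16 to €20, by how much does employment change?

ΔL = -61

From P·MP_L = w with MP_L = 10·L^(-1/3), the labor demand is L(w) = (80/w)^(3).
At w = 16: L = 125. At w = 20: L = 64.
ΔL = 64 − 125 = -61.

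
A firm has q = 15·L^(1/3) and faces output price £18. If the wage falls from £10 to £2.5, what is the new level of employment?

L* = 216

From P·MP_L = w with MP_L = 5·L^(-2/3), the labor demand is L(w) = (90/w)^(3/2).
At w = 10: L = 27. At w = 2.5: L = 216.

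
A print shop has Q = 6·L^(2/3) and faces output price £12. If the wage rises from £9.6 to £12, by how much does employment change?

From P·MP_L = w with MP_L = 4·L^(-1/3), the labor demand is L(w) = (48/w)^(3).
At w = 9.6: L = 125. At w = 12: L = 64.
ΔL = 64 − 125 = -61.

ΔL = -61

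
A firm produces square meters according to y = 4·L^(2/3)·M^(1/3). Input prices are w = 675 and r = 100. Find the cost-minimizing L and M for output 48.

Cost minimization requires the marginal rate of technical substitution to equal the input-price ratio: MP_L/MP_M = w/r.
Here MP_L/MP_M = (2/3)·(M/L)/(1/3) = 2·(M/L). Setting this equal to 675/100 = 6.75 gives M = 3.375L.
Substituting into y = 48: 4·L^(2/3)·(3.375L)^(1/3) = 48.
Solving, L = 8 and M = 27.

L* = 8, M* = 27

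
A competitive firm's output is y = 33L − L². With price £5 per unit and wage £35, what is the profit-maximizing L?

L* = 13

The marginal product of L is MP_L = 33 − 2L.
A price-taking firm hires until the value of the marginal product equals the wage: P·MP_L = w, so 5·(33 − 2L) = 35.
Then 33 − 2L = 7, giving L = 13.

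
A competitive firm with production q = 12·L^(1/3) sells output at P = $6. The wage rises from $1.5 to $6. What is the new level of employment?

From P·MP_L = w with MP_L = 4·L^(-2/3), the labor demand is L(w) = (24/w)^(3/2).
At w = 1.5: L = 64. At w = 6: L = 8.

L* = 8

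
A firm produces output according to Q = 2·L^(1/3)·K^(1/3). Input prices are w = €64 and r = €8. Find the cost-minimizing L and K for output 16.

L* = 8, K* = 64

Cost minimization requires the marginal rate of technical substitution to equal the input-price ratio: MP_L/MP_K = w/r.
Here MP_L/MP_K = (1/3)·(K/L)/(1/3) = (K/L). Setting this equal to 64/8 = 8 gives K = 8L.
Substituting into Q = 16: 2·L^(1/3)·(8L)^(1/3) = 16.
Solving, L = 8 and K = 64.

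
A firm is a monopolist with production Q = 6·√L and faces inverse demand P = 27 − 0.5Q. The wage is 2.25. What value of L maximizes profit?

L* = 16

Marginal revenue from the inverse demand is MR = 27 − Q.
The marginal product is MP_L = 3·L^(-1/2).
A monopolist hires until marginal revenue product equals the wage: MR·MP_L = w.
At L, Q = 6·√L. Substituting and solving: (27 − 6·√L)·3·L^(-1/2) = 2.25 gives L = 16.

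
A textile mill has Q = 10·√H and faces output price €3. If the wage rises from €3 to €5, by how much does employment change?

ΔH = -16

From P·MP_H = w with MP_H = 5·H^(-1/2), the labor demand is H(w) = (15/w)^(2).
At w = 3: H = 25. At w = 5: H = 9.
ΔH = 9 − 25 = -16.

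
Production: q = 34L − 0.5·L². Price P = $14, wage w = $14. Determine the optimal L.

L* = 33

The marginal product of L is MP_L = 34 − L.
A price-taking firm hires until the value of the marginal product equals the wage: P·MP_L = w, so 14·(34 − L) = 14.
Then 34 − L = 1, giving L = 33.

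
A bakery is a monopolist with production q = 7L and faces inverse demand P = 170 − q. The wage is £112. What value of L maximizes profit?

Marginal revenue from the inverse demand is MR = 170 − 2q.
The marginal product is MP_L = 7.
A monopolist hires until marginal revenue product equals the wage: MR·MP_L = w.
(170 − 14L)·7 = 112, so L = 11.

L* = 11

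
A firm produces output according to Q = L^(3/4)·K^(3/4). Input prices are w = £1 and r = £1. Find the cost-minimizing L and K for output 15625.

Cost minimization requires the marginal rate of technical substitution to equal the input-price ratio: MP_L/MP_K = w/r.
Here MP_L/MP_K = (3/4)·(K/L)/(3/4) = (K/L). Setting this equal to 1/1 = 1 gives K = L.
Substituting into Q = 15625: L^(3/4)·(L)^(3/4) = 15625.
Solving, L = 625 and K = 625.

L* = 625, K* = 625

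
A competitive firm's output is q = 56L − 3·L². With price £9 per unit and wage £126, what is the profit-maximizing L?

L* = 7

The marginal product of L is MP_L = 56 − 6L.
A price-taking firm hires until the value of the marginal product equals the wage: P·MP_L = w, so 9·(56 − 6L) = 126.
Then 56 − 6L = 14, giving L = 7.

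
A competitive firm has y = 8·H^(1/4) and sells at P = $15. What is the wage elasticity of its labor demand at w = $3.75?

ε = -4/3

MP_H = (1/4)·8·H^(-3/4), so P·MP_H = w gives 30·H^(-3/4) = w.
Solving, H(w) = (30/w)^(4/3). This is a constant-elasticity form: H ∝ w^(−4/3), so ε = −4/3.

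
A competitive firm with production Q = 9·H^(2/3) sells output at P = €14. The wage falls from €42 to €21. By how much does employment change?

From P·MP_H = w with MP_H = 6·H^(-1/3), the labor demand is H(w) = (84/w)^(3).
At w = 42: H = 8. At w = 21: H = 64.
ΔH = 64 − 8 = 56.

ΔH = 56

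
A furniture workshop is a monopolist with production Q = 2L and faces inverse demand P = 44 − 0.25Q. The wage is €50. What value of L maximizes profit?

L* = 19

Marginal revenue from the inverse demand is MR = 44 − 0.5Q.
The marginal product is MP_L = 2.
A monopolist hires until marginal revenue product equals the wage: MR·MP_L = w.
(44 − L)·2 = 50, so L = 19.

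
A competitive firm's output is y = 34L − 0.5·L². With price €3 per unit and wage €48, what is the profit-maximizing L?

The marginal product of L is MP_L = 34 − L.
A price-taking firm hires until the value of the marginal product equals the wage: P·MP_L = w, so 3·(34 − L) = 48.
Then 34 − L = 16, giving L = 18.

L* = 18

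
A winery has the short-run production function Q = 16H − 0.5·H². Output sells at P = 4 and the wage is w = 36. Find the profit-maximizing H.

H* = 7

The marginal product of H is MP_H = 16 − H.
A price-taking firm hires until the value of the marginal product equals the wage: P·MP_H = w, so 4·(16 − H) = 36.
Then 16 − H = 9, giving H = 7.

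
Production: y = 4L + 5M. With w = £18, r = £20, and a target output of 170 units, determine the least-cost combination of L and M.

L* = 0, M* = 34

The inputs are perfect substitutes, so the firm uses whichever has the lower cost per unit of output.
Cost per unit of output via L is w/4 = 4.5; via M it is r/5 = 4. M is cheaper.
Producing y = 170 with M alone: L = 0, M = 34.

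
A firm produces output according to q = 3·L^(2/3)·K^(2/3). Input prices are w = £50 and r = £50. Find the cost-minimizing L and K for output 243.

Cost minimization requires the marginal rate of technical substitution to equal the input-price ratio: MP_L/MP_K = w/r.
Here MP_L/MP_K = (2/3)·(K/L)/(2/3) = (K/L). Setting this equal to 50/50 = 1 gives K = L.
Substituting into q = 243: 3·L^(2/3)·(L)^(2/3) = 243.
Solving, L = 27 and K = 27.

L* = 27, K* = 27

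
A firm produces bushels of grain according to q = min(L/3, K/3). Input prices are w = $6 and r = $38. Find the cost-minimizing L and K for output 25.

With a fixed-proportions technology, the cost-minimizing bundle uses no slack in either input: L/3 = K/3 = q.
So L = 3·25 = 75 and K = 3·25 = 75.

L* = 75, K* = 75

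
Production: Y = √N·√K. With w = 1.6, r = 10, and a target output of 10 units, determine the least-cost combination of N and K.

Cost minimization requires the marginal rate of technical substitution to equal the input-price ratio: MP_N/MP_K = w/r.
Here MP_N/MP_K = (1/2)·(K/N)/(1/2) = (K/N). Setting this equal to 1.6/10 = 0.16 gives K = 0.16N.
Substituting into Y = 10: N^(1/2)·(0.16N)^(1/2) = 10.
Solving, N = 25 and K = 4.

N* = 25, K* = 4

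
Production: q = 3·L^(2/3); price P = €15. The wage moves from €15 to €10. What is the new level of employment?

L* = 27

From P·MP_L = w with MP_L = 2·L^(-1/3), the labor demand is L(w) = (30/w)^(3).
At w = 15: L = 8. At w = 10: L = 27.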